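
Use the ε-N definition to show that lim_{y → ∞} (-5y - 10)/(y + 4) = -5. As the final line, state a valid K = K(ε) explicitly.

K = 10/ε

Fix ε > 0. We seek K > 0 such that y > K implies |(-5y - 10)/(y + 4) + 5| < ε.
(-5y - 10)/(y + 4) + 5 = ((-5y - 10) − (-5)(y + 4)) / ((y + 4)) = 10/((y + 4)).
For y > 0 we have y + 4 > y, so |(-5y - 10)/(y + 4) + 5| = 10/((y + 4)) < 10/(y) = 10/y.
Thus |(-5y - 10)/(y + 4) + 5| < ε whenever y > 10/ε.
Take K = 10/ε. If y > K then |(-5y - 10)/(y + 4) + 5| < 10/y < ε.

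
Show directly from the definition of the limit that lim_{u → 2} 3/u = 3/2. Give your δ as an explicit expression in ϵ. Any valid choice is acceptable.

Fix ϵ > 0. We seek δ > 0 such that 0 < |u − 2| < δ implies |3/u − (3/2)| < ϵ.
|3/u − (3/2)| = 3·|2 − u|/(2·|u|) = 3|u − 2|/(2|u|).
Restrict δ ≤ 1. Then |u − 2| < 1 gives |u| > 1, so 2|u| > 2.
Then |3/u − (3/2)| < 3|u − 2|/2, which is < ϵ when |u − 2| < (2/3)ϵ.
Take δ = min(1, (2/3)ϵ). Then 0 < |u − 2| < δ gives both |u − 2| < 1 and |u − 2| < (2/3)ϵ, so |3/u − (3/2)| < ϵ.

δ = min(1, (2/3)ϵ)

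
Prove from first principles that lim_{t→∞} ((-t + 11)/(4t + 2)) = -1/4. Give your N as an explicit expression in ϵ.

N = (23/8)/ϵ

Let ϵ > 0. We seek N > 0 such that t > N implies |(-t + 11)/(4t + 2) + 1/4| < ϵ.
(-t + 11)/(4t + 2) + 1/4 = (4(-t + 11) − (-1)(4t + 2)) / (4(4t + 2)) = 46/(4(4t + 2)).
For t > 0 we have 4t + 2 > 4t, so |(-t + 11)/(4t + 2) + 1/4| = 46/(4(4t + 2)) < 46/(4·4t) = (23/8)/t.
Thus |(-t + 11)/(4t + 2) + 1/4| < ϵ whenever t > (23/8)/ϵ.
Take N = (23/8)/ϵ. If t > N then |(-t + 11)/(4t + 2) + 1/4| < (23/8)/t < ϵ.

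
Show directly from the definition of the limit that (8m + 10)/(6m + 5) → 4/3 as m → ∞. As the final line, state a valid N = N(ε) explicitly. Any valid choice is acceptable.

Suppose ε > 0. For m ≥ 1, |(8m + 10)/(6m + 5) − (4/3)| = |20|/(6(6m + 5)) = 20/(6(6m + 5)).
Since 6m + 5 ≥ 6m for m ≥ 1, this is ≤ 20/(6·6m) = (5/9)/m.
So |(8m + 10)/(6m + 5) − (4/3)| < ε whenever m > (5/9)/ε.
Take N = (5/9)/ε. If m > N then |(8m + 10)/(6m + 5) − (4/3)| ≤ (5/9)/m < ε.

N = (5/9)/ε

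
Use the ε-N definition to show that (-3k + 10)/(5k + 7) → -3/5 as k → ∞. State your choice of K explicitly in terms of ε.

Let ε > 0. For k ≥ 1, |(-3k + 10)/(5k + 7) + 3/5| = |71|/(5(5k + 7)) = 71/(5(5k + 7)).
Since 5k + 7 ≥ 5k for k ≥ 1, this is ≤ 71/(5·5k) = (71/25)/k.
So |(-3k + 10)/(5k + 7) + 3/5| < ε whenever k > (71/25)/ε.
Take K = (71/25)/ε. If k > K then |(-3k + 10)/(5k + 7) + 3/5| ≤ (71/25)/k < ε.

K = (71/25)/ε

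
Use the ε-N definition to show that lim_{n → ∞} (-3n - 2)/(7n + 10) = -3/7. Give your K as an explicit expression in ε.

Suppose ε > 0. For n ≥ 1, |(-3n - 2)/(7n + 10) + 3/7| = |16|/(7(7n + 10)) = 16/(7(7n + 10)).
Since 7n + 10 ≥ 7n for n ≥ 1, this is ≤ 16/(7·7n) = (16/49)/n.
So |(-3n - 2)/(7n + 10) + 3/7| < ε whenever n > (16/49)/ε.
Take K = (16/49)/ε. If n > K then |(-3n - 2)/(7n + 10) + 3/7| ≤ (16/49)/n < ε.

K = (16/49)/ε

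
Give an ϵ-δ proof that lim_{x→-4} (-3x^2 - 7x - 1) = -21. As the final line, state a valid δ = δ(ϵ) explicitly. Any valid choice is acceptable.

δ = min(1, ϵ/20)

Suppose ϵ > 0. We want δ > 0 such that 0 < |x + 4| < δ implies |(-3x^2 - 7x - 1) + 21| < ϵ.
(-3x^2 - 7x - 1) + 21 = -3x^2 - 7x + 20 = (x + 4)(-3x + 5).
So |(-3x^2 - 7x - 1) + 21| = |x + 4|·|-3x + 5|.
Require δ ≤ 1. Then |x + 4| < 1 gives |x| < 5, and by the triangle inequality |-3x + 5| ≤ 3·5 + 5 = 20.
Hence |(-3x^2 - 7x - 1) + 21| ≤ 20|x + 4| < ϵ provided |x + 4| < ϵ/20.
Choosing δ = min(1, ϵ/20) ensures both conditions, hence |(-3x^2 - 7x - 1) + 21| < ϵ.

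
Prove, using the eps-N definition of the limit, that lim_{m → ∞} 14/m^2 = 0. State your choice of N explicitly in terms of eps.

Fix eps > 0. For m ≥ 1, |14/m^2 − 0| = 14/m^2.
14/m^2 < eps ⇔ m^2 > 14/eps ⇔ m > (14/eps)^{1/2}.
Take N = (14/eps)^{1/2}. Then m > N implies 14/m^2 < eps.

N = (14/eps)^{1/2}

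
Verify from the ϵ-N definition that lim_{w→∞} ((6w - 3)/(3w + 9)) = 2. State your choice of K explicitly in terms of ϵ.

K = 7/ϵ

Let ϵ > 0. We seek K > 0 such that w > K implies |(6w - 3)/(3w + 9) − 2| < ϵ.
(6w - 3)/(3w + 9) − 2 = (3(6w - 3) − 6(3w + 9)) / (3(3w + 9)) = -63/(3(3w + 9)).
For w > 0 we have 3w + 9 > 3w, so |(6w - 3)/(3w + 9) − 2| = 63/(3(3w + 9)) < 63/(3·3w) = 7/w.
Thus |(6w - 3)/(3w + 9) − 2| < ϵ whenever w > 7/ϵ.
Take K = 7/ϵ. If w > K then |(6w - 3)/(3w + 9) − 2| < 7/w < ϵ.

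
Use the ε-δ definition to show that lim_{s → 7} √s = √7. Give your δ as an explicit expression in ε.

Suppose ε > 0. We want δ > 0 such that 0 < |s − 7| < δ implies |√s − √7| < ε.
Rationalise: √s − √7 = (s − 7)/(√s + √7), so |√s − √7| = |s − 7|/(√s + √7).
Restrict δ ≤ 7 so that |s − 7| < 7 forces s > 0, and then √s + √7 > √7.
Hence |√s − √7| < |s − 7|/√7, which is < ε once |s − 7| < √7·ε.
Take δ = min(7, √7·ε). If 0 < |s − 7| < δ then s > 0 and |√s − √7| < |s − 7|/√7 < ε.

δ = min(7, √7·ε)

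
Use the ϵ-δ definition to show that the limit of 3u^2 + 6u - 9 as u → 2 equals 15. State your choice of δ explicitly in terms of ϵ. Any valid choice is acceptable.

Fix ϵ > 0. We want δ > 0 such that 0 < |u − 2| < δ implies |(3u^2 + 6u - 9) − 15| < ϵ.
(3u^2 + 6u - 9) − 15 = 3u^2 + 6u - 24 = (u − 2)(3u + 12).
So |(3u^2 + 6u - 9) − 15| = |u − 2|·|3u + 12|.
Require δ ≤ 1. Then |u − 2| < 1 gives |u| < 3, and by the triangle inequality |3u + 12| ≤ 3·3 + 12 = 21.
Hence |(3u^2 + 6u - 9) − 15| ≤ 21|u − 2| < ϵ provided |u − 2| < ϵ/21.
Choosing δ = min(1, ϵ/21) ensures both conditions, hence |(3u^2 + 6u - 9) − 15| < ϵ.

δ = min(1, ϵ/21)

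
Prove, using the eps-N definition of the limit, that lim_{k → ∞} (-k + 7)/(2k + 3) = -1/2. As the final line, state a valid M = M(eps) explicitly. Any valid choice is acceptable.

M = (17/4)/eps

Let eps > 0. For k ≥ 1, |(-k + 7)/(2k + 3) + 1/2| = |17|/(2(2k + 3)) = 17/(2(2k + 3)).
Since 2k + 3 ≥ 2k for k ≥ 1, this is ≤ 17/(2·2k) = (17/4)/k.
So |(-k + 7)/(2k + 3) + 1/2| < eps whenever k > (17/4)/eps.
Take M = (17/4)/eps. If k > M then |(-k + 7)/(2k + 3) + 1/2| ≤ (17/4)/k < eps.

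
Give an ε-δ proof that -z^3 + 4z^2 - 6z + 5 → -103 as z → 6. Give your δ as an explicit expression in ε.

δ = min(2, ε/98)

Let ε > 0 be given. We want δ > 0 such that 0 < |z − 6| < δ implies |(-z^3 + 4z^2 - 6z + 5) + 103| < ε.
(-z^3 + 4z^2 - 6z + 5) + 103 = -z^3 + 4z^2 - 6z + 108 = (z − 6)(-z^2 - 2z - 18).
So |(-z^3 + 4z^2 - 6z + 5) + 103| = |z − 6|·|-z^2 - 2z - 18|.
Require δ ≤ 2. Then |z − 6| < 2 gives |z| < 8, and by the triangle inequality |-z^2 - 2z - 18| ≤ 8^2 + 2·8 + 18 = 98.
Hence |(-z^3 + 4z^2 - 6z + 5) + 103| ≤ 98|z − 6| < ε provided |z − 6| < ε/98.
Take δ = min(2, ε/98). Then 0 < |z − 6| < δ gives both |z − 6| < 2 and |z − 6| < ε/98, so |(-z^3 + 4z^2 - 6z + 5) + 103| < ε.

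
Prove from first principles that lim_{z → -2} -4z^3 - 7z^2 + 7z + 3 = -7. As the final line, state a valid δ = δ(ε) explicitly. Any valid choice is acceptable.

δ = min(1, ε/44)

Fix ε > 0. We want δ > 0 such that 0 < |z + 2| < δ implies |(-4z^3 - 7z^2 + 7z + 3) + 7| < ε.
(-4z^3 - 7z^2 + 7z + 3) + 7 = -4z^3 - 7z^2 + 7z + 10 = (z + 2)(-4z^2 + z + 5).
So |(-4z^3 - 7z^2 + 7z + 3) + 7| = |z + 2|·|-4z^2 + z + 5|.
Require δ ≤ 1. Then |z + 2| < 1 gives |z| < 3, and by the triangle inequality |-4z^2 + z + 5| ≤ 4·3^2 + 3 + 5 = 44.
Hence |(-4z^3 - 7z^2 + 7z + 3) + 7| ≤ 44|z + 2| < ε provided |z + 2| < ε/44.
Take δ = min(1, ε/44). Then 0 < |z + 2| < δ gives both |z + 2| < 1 and |z + 2| < ε/44, so |(-4z^3 - 7z^2 + 7z + 3) + 7| < ε.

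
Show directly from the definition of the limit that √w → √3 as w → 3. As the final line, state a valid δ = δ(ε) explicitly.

δ = min(3, √3·ε)

Fix ε > 0. We want δ > 0 such that 0 < |w − 3| < δ implies |√w − √3| < ε.
Multiplying by the conjugate, |√w − √3| = |w − 3|/(√w + √3).
Restrict δ ≤ 3 so that |w − 3| < 3 forces w > 0, and then √w + √3 > √3.
Hence |√w − √3| < |w − 3|/√3, which is < ε once |w − 3| < √3·ε.
Take δ = min(3, √3·ε). If 0 < |w − 3| < δ then w > 0 and |√w − √3| < |w − 3|/√3 < ε.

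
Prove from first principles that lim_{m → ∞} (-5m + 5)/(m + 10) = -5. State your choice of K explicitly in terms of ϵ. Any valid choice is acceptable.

Fix ϵ > 0. For m ≥ 1, |(-5m + 5)/(m + 10) + 5| = |55|/((m + 10)) = 55/((m + 10)).
Since m + 10 ≥ m for m ≥ 1, this is ≤ 55/(m) = 55/m.
So |(-5m + 5)/(m + 10) + 5| < ϵ whenever m > 55/ϵ.
Take K = 55/ϵ. If m > K then |(-5m + 5)/(m + 10) + 5| ≤ 55/m < ϵ.

K = 55/ϵ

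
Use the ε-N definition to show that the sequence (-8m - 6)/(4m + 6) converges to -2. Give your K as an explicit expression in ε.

Let ε > 0 be given. For m ≥ 1, |(-8m - 6)/(4m + 6) + 2| = |24|/(4(4m + 6)) = 24/(4(4m + 6)).
Since 4m + 6 ≥ 4m for m ≥ 1, this is ≤ 24/(4·4m) = (3/2)/m.
So |(-8m - 6)/(4m + 6) + 2| < ε whenever m > (3/2)/ε.
Take K = (3/2)/ε. If m > K then |(-8m - 6)/(4m + 6) + 2| ≤ (3/2)/m < ε.

K = (3/2)/ε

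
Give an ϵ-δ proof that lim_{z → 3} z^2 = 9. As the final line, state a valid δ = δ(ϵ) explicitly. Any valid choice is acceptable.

δ = min(2, ϵ/8)

Let ϵ > 0. We seek δ > 0 with 0 < |z − 3| < δ ⇒ |z^2 − 9| < ϵ.
Factor: z^2 − 9 = (z − 3)(z + 3), so |z^2 − 9| = |z − 3|·|z + 3|.
Impose δ ≤ 2 so that |z| < 5; then |z + 3| ≤ 8.
Hence |z^2 − 9| ≤ 8|z − 3|, which is < ϵ once |z − 3| < ϵ/8.
Take δ = min(2, ϵ/8). If 0 < |z − 3| < δ then both bounds hold and |z^2 − 9| ≤ 8|z − 3| < 8·(ϵ/8) = ϵ.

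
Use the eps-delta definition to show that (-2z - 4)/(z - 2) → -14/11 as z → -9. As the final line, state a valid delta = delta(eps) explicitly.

delta = min(11/2, (121/16)eps)

Let eps > 0 be given. We want delta > 0 with 0 < |z + 9| < delta ⇒ |(-2z - 4)/(z - 2) + 14/11| < eps.
Combining over a common denominator, (-2z - 4)/(z - 2) + 14/11 = [(-2z - 4)·(-11) − 14·(z - 2)] / [(-11)·(z - 2)] = 8(z + 9) / ((-11)(z - 2)).
So |(-2z - 4)/(z - 2) + 14/11| = 8|z + 9| / (11·|z − 2|).
Restrict delta ≤ 11/2. Then |z + 9| < 11/2 gives |z − 2| = |(z + 9) + (-11)| ≥ 11 − 11/2 = 11/2.
Hence |(-2z - 4)/(z - 2) + 14/11| < 8|z + 9|/(11·(11/2)) = (16/121)|z + 9|, which is < eps once |z + 9| < (121/16)eps.
Take delta = min(11/2, (121/16)eps). Then 0 < |z + 9| < delta forces both bounds, so |(-2z - 4)/(z - 2) + 14/11| < eps.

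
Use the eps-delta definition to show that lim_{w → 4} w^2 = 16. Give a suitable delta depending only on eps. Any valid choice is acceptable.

delta = min(2, eps/10)

Let eps > 0 be given. We seek delta > 0 with 0 < |w − 4| < delta ⇒ |w^2 − 16| < eps.
Factor: w^2 − 16 = (w − 4)(w + 4), so |w^2 − 16| = |w − 4|·|w + 4|.
Impose delta ≤ 2 so that |w| < 6; then |w + 4| ≤ 10.
Hence |w^2 − 16| ≤ 10|w − 4|, which is < eps once |w − 4| < eps/10.
Take delta = min(2, eps/10). If 0 < |w − 4| < delta then both bounds hold and |w^2 − 16| ≤ 10|w − 4| < 10·(eps/10) = eps.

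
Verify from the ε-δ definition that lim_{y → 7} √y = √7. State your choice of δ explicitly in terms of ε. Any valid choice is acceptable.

Let ε > 0 be given. We want δ > 0 such that 0 < |y − 7| < δ implies |√y − √7| < ε.
Rationalise: √y − √7 = (y − 7)/(√y + √7), so |√y − √7| = |y − 7|/(√y + √7).
Restrict δ ≤ 7 so that |y − 7| < 7 forces y > 0, and then √y + √7 > √7.
Hence |√y − √7| < |y − 7|/√7, which is < ε once |y − 7| < √7·ε.
Take δ = min(7, √7·ε). If 0 < |y − 7| < δ then y > 0 and |√y − √7| < |y − 7|/√7 < ε.

δ = min(7, √7·ε)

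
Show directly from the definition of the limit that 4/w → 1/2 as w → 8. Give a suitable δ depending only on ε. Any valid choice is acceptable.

Suppose ε > 0. We seek δ > 0 such that 0 < |w − 8| < δ implies |4/w − (1/2)| < ε.
|4/w − (1/2)| = 4·|8 − w|/(8·|w|) = 4|w − 8|/(8|w|).
Require δ ≤ 4 so that |w| > 8 − 4 = 4, hence 8|w| > 32.
Then |4/w − (1/2)| < 4|w − 8|/32, which is < ε when |w − 8| < 8ε.
Take δ = min(4, 8ε). Then 0 < |w − 8| < δ gives both |w − 8| < 4 and |w − 8| < 8ε, so |4/w − (1/2)| < ε.

δ = min(4, 8ε)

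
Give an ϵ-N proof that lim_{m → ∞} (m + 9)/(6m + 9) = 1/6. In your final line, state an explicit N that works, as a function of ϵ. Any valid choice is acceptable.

N = (5/4)/ϵ

Let ϵ > 0. For m ≥ 1, |(m + 9)/(6m + 9) − (1/6)| = |45|/(6(6m + 9)) = 45/(6(6m + 9)).
Since 6m + 9 ≥ 6m for m ≥ 1, this is ≤ 45/(6·6m) = (5/4)/m.
So |(m + 9)/(6m + 9) − (1/6)| < ϵ whenever m > (5/4)/ϵ.
Take N = (5/4)/ϵ. If m > N then |(m + 9)/(6m + 9) − (1/6)| ≤ (5/4)/m < ϵ.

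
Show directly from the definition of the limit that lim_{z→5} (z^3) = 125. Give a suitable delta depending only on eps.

delta = min(1, eps/91)

Let eps > 0. We seek delta > 0 with 0 < |z − 5| < delta ⇒ |z^3 − 125| < eps.
Factor: z^3 − 125 = (z − 5)(z^2 + 5z + 25), so |z^3 − 125| = |z − 5|·|z^2 + 5z + 25|.
Impose delta ≤ 1 so that |z| < 6; then |z^2 + 5z + 25| ≤ 91.
Hence |z^3 − 125| ≤ 91|z − 5|, which is < eps once |z − 5| < eps/91.
Take delta = min(1, eps/91). If 0 < |z − 5| < delta then both bounds hold and |z^3 − 125| ≤ 91|z − 5| < 91·(eps/91) = eps.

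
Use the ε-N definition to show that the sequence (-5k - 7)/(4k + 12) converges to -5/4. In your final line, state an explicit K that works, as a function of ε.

K = 2/ε

Let ε > 0. For k ≥ 1, |(-5k - 7)/(4k + 12) + 5/4| = |32|/(4(4k + 12)) = 32/(4(4k + 12)).
Since 4k + 12 ≥ 4k for k ≥ 1, this is ≤ 32/(4·4k) = 2/k.
So |(-5k - 7)/(4k + 12) + 5/4| < ε whenever k > 2/ε.
Take K = 2/ε. If k > K then |(-5k - 7)/(4k + 12) + 5/4| ≤ 2/k < ε.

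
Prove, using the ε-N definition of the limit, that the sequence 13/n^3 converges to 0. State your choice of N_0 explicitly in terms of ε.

Fix ε > 0. For n ≥ 1, |13/n^3 − 0| = 13/n^3.
13/n^3 < ε ⇔ n^3 > 13/ε ⇔ n > (13/ε)^{1/3}.
Take N_0 = (13/ε)^{1/3}. Then n > N_0 implies 13/n^3 < ε.

N_0 = (13/ε)^{1/3}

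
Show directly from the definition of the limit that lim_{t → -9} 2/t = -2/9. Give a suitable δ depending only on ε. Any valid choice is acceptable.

Let ε > 0. We seek δ > 0 such that 0 < |t + 9| < δ implies |2/t + 2/9| < ε.
|2/t + 2/9| = 2·|-9 − t|/(9·|t|) = 2|t + 9|/(9|t|).
Require δ ≤ 9/2 so that |t| > 9 − 9/2 = 9/2, hence 9|t| > 81/2.
Then |2/t + 2/9| < 2|t + 9|/(81/2), which is < ε when |t + 9| < (81/4)ε.
Take δ = min(9/2, (81/4)ε). Then 0 < |t + 9| < δ gives both |t + 9| < 9/2 and |t + 9| < (81/4)ε, so |2/t + 2/9| < ε.

δ = min(9/2, (81/4)ε)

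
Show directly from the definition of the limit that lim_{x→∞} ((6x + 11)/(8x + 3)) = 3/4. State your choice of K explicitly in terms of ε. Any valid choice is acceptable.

Let ε > 0 be given. We seek K > 0 such that x > K implies |(6x + 11)/(8x + 3) − (3/4)| < ε.
(6x + 11)/(8x + 3) − (3/4) = (8(6x + 11) − 6(8x + 3)) / (8(8x + 3)) = 70/(8(8x + 3)).
For x > 0 we have 8x + 3 > 8x, so |(6x + 11)/(8x + 3) − (3/4)| = 70/(8(8x + 3)) < 70/(8·8x) = (35/32)/x.
Thus |(6x + 11)/(8x + 3) − (3/4)| < ε whenever x > (35/32)/ε.
Take K = (35/32)/ε. If x > K then |(6x + 11)/(8x + 3) − (3/4)| < (35/32)/x < ε.

K = (35/32)/ε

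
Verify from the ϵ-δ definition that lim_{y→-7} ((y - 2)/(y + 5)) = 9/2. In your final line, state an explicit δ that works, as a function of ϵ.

Let ϵ > 0. We want δ > 0 with 0 < |y + 7| < δ ⇒ |(y - 2)/(y + 5) − (9/2)| < ϵ.
Combining over a common denominator, (y - 2)/(y + 5) − (9/2) = [(y - 2)·(-2) − (-9)·(y + 5)] / [(-2)·(y + 5)] = 7(y + 7) / ((-2)(y + 5)).
So |(y - 2)/(y + 5) − (9/2)| = 7|y + 7| / (2·|y + 5|).
Require δ ≤ 1, so |y + 5| ≥ |-2| − |y + 7| > 2 − 1 = 1.
Hence |(y - 2)/(y + 5) − (9/2)| < 7|y + 7|/(2·1) = (7/2)|y + 7|, which is < ϵ once |y + 7| < (2/7)ϵ.
Take δ = min(1, (2/7)ϵ). Then 0 < |y + 7| < δ forces both bounds, so |(y - 2)/(y + 5) − (9/2)| < ϵ.

δ = min(1, (2/7)ϵ)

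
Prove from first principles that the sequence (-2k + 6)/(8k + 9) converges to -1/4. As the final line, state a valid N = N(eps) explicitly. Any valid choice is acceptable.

Let eps > 0. For k ≥ 1, |(-2k + 6)/(8k + 9) + 1/4| = |66|/(8(8k + 9)) = 66/(8(8k + 9)).
Since 8k + 9 ≥ 8k for k ≥ 1, this is ≤ 66/(8·8k) = (33/32)/k.
So |(-2k + 6)/(8k + 9) + 1/4| < eps whenever k > (33/32)/eps.
Take N = (33/32)/eps. If k > N then |(-2k + 6)/(8k + 9) + 1/4| ≤ (33/32)/k < eps.

N = (33/32)/eps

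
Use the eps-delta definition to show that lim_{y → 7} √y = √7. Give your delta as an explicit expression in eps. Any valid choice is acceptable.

delta = min(7, √7·eps)

Let eps > 0. We want delta > 0 such that 0 < |y − 7| < delta implies |√y − √7| < eps.
Multiplying by the conjugate, |√y − √7| = |y − 7|/(√y + √7).
Restrict delta ≤ 7 so that |y − 7| < 7 forces y > 0, and then √y + √7 > √7.
Hence |√y − √7| < |y − 7|/√7, which is < eps once |y − 7| < √7·eps.
Take delta = min(7, √7·eps). If 0 < |y − 7| < delta then y > 0 and |√y − √7| < |y − 7|/√7 < eps.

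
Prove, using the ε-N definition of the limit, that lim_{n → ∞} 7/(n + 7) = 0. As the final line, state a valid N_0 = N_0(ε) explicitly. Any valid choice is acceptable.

Let ε > 0. For n ≥ 1, |7/(n + 7) − 0| = 7/(n + 7) ≤ 7/n.
We need 7/n < ε, i.e. n > 7/ε.
Take N_0 = 7/ε. If n > N_0 then |7/(n + 7)| ≤ 7/n < ε.

N_0 = 7/ε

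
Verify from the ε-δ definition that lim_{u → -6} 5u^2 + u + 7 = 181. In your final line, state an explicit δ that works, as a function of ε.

Fix ε > 0. We want δ > 0 such that 0 < |u + 6| < δ implies |(5u^2 + u + 7) − 181| < ε.
(5u^2 + u + 7) − 181 = 5u^2 + u - 174 = (u + 6)(5u - 29).
So |(5u^2 + u + 7) − 181| = |u + 6|·|5u - 29|.
Require δ ≤ 1. Then |u + 6| < 1 gives |u| < 7, and by the triangle inequality |5u - 29| ≤ 5·7 + 29 = 64.
Hence |(5u^2 + u + 7) − 181| ≤ 64|u + 6| < ε provided |u + 6| < ε/64.
Take δ = min(1, ε/64). Then 0 < |u + 6| < δ gives both |u + 6| < 1 and |u + 6| < ε/64, so |(5u^2 + u + 7) − 181| < ε.

δ = min(1, ε/64)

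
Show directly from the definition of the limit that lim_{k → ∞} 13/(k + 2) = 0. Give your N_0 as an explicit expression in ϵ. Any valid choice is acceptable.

N_0 = 13/ϵ

Fix ϵ > 0. For k ≥ 1, |13/(k + 2) − 0| = 13/(k + 2) ≤ 13/k.
We need 13/k < ϵ, i.e. k > 13/ϵ.
Take N_0 = 13/ϵ. If k > N_0 then |13/(k + 2)| ≤ 13/k < ϵ.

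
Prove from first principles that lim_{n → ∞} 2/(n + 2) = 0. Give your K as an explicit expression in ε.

K = 2/ε

Let ε > 0 be given. For n ≥ 1, |2/(n + 2) − 0| = 2/(n + 2) ≤ 2/n.
We need 2/n < ε, i.e. n > 2/ε.
Take K = 2/ε. If n > K then |2/(n + 2)| ≤ 2/n < ε.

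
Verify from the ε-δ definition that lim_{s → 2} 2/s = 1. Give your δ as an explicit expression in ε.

Suppose ε > 0. We seek δ > 0 such that 0 < |s − 2| < δ implies |2/s − 1| < ε.
|2/s − 1| = 2·|2 − s|/(2·|s|) = 2|s − 2|/(2|s|).
Require δ ≤ 1 so that |s| > 2 − 1 = 1, hence 2|s| > 2.
Then |2/s − 1| < 2|s − 2|/2, which is < ε when |s − 2| < ε.
Take δ = min(1, ε). Then 0 < |s − 2| < δ gives both |s − 2| < 1 and |s − 2| < ε, so |2/s − 1| < ε.

δ = min(1, ε)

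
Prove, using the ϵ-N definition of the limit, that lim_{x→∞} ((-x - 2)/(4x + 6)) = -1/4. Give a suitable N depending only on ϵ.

N = (1/8)/ϵ

Fix ϵ > 0. We seek N > 0 such that x > N implies |(-x - 2)/(4x + 6) + 1/4| < ϵ.
(-x - 2)/(4x + 6) + 1/4 = (4(-x - 2) − (-1)(4x + 6)) / (4(4x + 6)) = -2/(4(4x + 6)).
For x > 0 we have 4x + 6 > 4x, so |(-x - 2)/(4x + 6) + 1/4| = 2/(4(4x + 6)) < 2/(4·4x) = (1/8)/x.
Thus |(-x - 2)/(4x + 6) + 1/4| < ϵ whenever x > (1/8)/ϵ.
Take N = (1/8)/ϵ. If x > N then |(-x - 2)/(4x + 6) + 1/4| < (1/8)/x < ϵ.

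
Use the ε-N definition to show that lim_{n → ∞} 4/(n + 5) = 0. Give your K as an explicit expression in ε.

Suppose ε > 0. For n ≥ 1, |4/(n + 5) − 0| = 4/(n + 5) ≤ 4/n.
We need 4/n < ε, i.e. n > 4/ε.
Take K = 4/ε. If n > K then |4/(n + 5)| ≤ 4/n < ε.

K = 4/ε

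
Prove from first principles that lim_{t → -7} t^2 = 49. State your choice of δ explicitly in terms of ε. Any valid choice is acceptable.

δ = min(1, ε/15)

Suppose ε > 0. We seek δ > 0 with 0 < |t + 7| < δ ⇒ |t^2 − 49| < ε.
Factor: t^2 − 49 = (t + 7)(t - 7), so |t^2 − 49| = |t + 7|·|t - 7|.
Impose δ ≤ 1 so that |t| < 8; then |t - 7| ≤ 15.
Hence |t^2 − 49| ≤ 15|t + 7|, which is < ε once |t + 7| < ε/15.
Take δ = min(1, ε/15). If 0 < |t + 7| < δ then both bounds hold and |t^2 − 49| ≤ 15|t + 7| < 15·(ε/15) = ε.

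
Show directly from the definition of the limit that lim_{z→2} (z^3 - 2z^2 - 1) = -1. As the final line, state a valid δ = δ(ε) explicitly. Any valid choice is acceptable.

δ = min(1, ε/9)

Fix ε > 0. We want δ > 0 such that 0 < |z − 2| < δ implies |(z^3 - 2z^2 - 1) + 1| < ε.
(z^3 - 2z^2 - 1) + 1 = z^3 - 2z^2 = (z − 2)(z^2).
So |(z^3 - 2z^2 - 1) + 1| = |z − 2|·|z^2|.
Assume first that |z − 2| < 1, so |z| < 3. Then |z^2| ≤ 3^2 = 9.
Hence |(z^3 - 2z^2 - 1) + 1| ≤ 9|z − 2| < ε provided |z − 2| < ε/9.
Choosing δ = min(1, ε/9) ensures both conditions, hence |(z^3 - 2z^2 - 1) + 1| < ε.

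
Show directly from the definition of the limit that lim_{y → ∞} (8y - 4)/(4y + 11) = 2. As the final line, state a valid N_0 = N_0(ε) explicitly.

N_0 = (13/2)/ε

Let ε > 0. We seek N_0 > 0 such that y > N_0 implies |(8y - 4)/(4y + 11) − 2| < ε.
(8y - 4)/(4y + 11) − 2 = (4(8y - 4) − 8(4y + 11)) / (4(4y + 11)) = -104/(4(4y + 11)).
For y > 0 we have 4y + 11 > 4y, so |(8y - 4)/(4y + 11) − 2| = 104/(4(4y + 11)) < 104/(4·4y) = (13/2)/y.
Thus |(8y - 4)/(4y + 11) − 2| < ε whenever y > (13/2)/ε.
Take N_0 = (13/2)/ε. If y > N_0 then |(8y - 4)/(4y + 11) − 2| < (13/2)/y < ε.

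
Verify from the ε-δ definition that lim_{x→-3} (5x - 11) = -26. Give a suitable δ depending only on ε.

δ = ε/5

Let ε > 0 be given. We need δ > 0 so that 0 < |x + 3| < δ implies |(5x - 11) + 26| < ε.
Since (5x - 11) + 26 = 5(x + 3), we have |(5x - 11) + 26| = 5|x + 3|.
So 5|x + 3| < ε exactly when |x + 3| < ε/5.
Choosing δ = ε/5 gives |(5x - 11) + 26| = 5|x + 3| < ε whenever |x + 3| < δ.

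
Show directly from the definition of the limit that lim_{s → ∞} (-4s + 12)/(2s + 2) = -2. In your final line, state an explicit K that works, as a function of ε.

K = 8/ε

Fix ε > 0. We seek K > 0 such that s > K implies |(-4s + 12)/(2s + 2) + 2| < ε.
(-4s + 12)/(2s + 2) + 2 = (2(-4s + 12) − (-4)(2s + 2)) / (2(2s + 2)) = 32/(2(2s + 2)).
For s > 0 we have 2s + 2 > 2s, so |(-4s + 12)/(2s + 2) + 2| = 32/(2(2s + 2)) < 32/(2·2s) = 8/s.
Thus |(-4s + 12)/(2s + 2) + 2| < ε whenever s > 8/ε.
Take K = 8/ε. If s > K then |(-4s + 12)/(2s + 2) + 2| < 8/s < ε.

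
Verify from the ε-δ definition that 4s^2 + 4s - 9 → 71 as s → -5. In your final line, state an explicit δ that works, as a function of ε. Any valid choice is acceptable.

δ = min(1, ε/40)

Let ε > 0 be given. We want δ > 0 such that 0 < |s + 5| < δ implies |(4s^2 + 4s - 9) − 71| < ε.
(4s^2 + 4s - 9) − 71 = 4s^2 + 4s - 80 = (s + 5)(4s - 16).
So |(4s^2 + 4s - 9) − 71| = |s + 5|·|4s - 16|.
Assume first that |s + 5| < 1, so |s| < 6. Then |4s - 16| ≤ 4·6 + 16 = 40.
Hence |(4s^2 + 4s - 9) − 71| ≤ 40|s + 5| < ε provided |s + 5| < ε/40.
Choosing δ = min(1, ε/40) ensures both conditions, hence |(4s^2 + 4s - 9) − 71| < ε.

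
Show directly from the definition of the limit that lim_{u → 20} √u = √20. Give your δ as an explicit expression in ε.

Let ε > 0. We want δ > 0 such that 0 < |u − 20| < δ implies |√u − √20| < ε.
Rationalise: √u − √20 = (u − 20)/(√u + √20), so |√u − √20| = |u − 20|/(√u + √20).
Restrict δ ≤ 20 so that |u − 20| < 20 forces u > 0, and then √u + √20 > √20.
Hence |√u − √20| < |u − 20|/√20, which is < ε once |u − 20| < √20·ε.
Take δ = min(20, √20·ε). If 0 < |u − 20| < δ then u > 0 and |√u − √20| < |u − 20|/√20 < ε.

δ = min(20, √20·ε)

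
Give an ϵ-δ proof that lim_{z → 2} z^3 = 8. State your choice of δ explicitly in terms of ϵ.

Fix ϵ > 0. We seek δ > 0 with 0 < |z − 2| < δ ⇒ |z^3 − 8| < ϵ.
Factor: z^3 − 8 = (z − 2)(z^2 + 2z + 4), so |z^3 − 8| = |z − 2|·|z^2 + 2z + 4|.
Restrict δ ≤ 1. Then |z − 2| < 1 gives |z| < 3, so by the triangle inequality |z^2 + 2z + 4| ≤ 3^2 + 2·3 + 4 = 19.
Hence |z^3 − 8| ≤ 19|z − 2|, which is < ϵ once |z − 2| < ϵ/19.
Take δ = min(1, ϵ/19). If 0 < |z − 2| < δ then both bounds hold and |z^3 − 8| ≤ 19|z − 2| < 19·(ϵ/19) = ϵ.

δ = min(1, ϵ/19)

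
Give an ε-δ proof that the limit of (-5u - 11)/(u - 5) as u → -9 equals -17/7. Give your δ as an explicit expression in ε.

δ = min(7, (49/18)ε)

Suppose ε > 0. We want δ > 0 with 0 < |u + 9| < δ ⇒ |(-5u - 11)/(u - 5) + 17/7| < ε.
Combining over a common denominator, (-5u - 11)/(u - 5) + 17/7 = [(-5u - 11)·(-14) − 34·(u - 5)] / [(-14)·(u - 5)] = 36(u + 9) / ((-14)(u - 5)).
So |(-5u - 11)/(u - 5) + 17/7| = 36|u + 9| / (14·|u − 5|).
Restrict δ ≤ 7. Then |u + 9| < 7 gives |u − 5| = |(u + 9) + (-14)| ≥ 14 − 7 = 7.
Hence |(-5u - 11)/(u - 5) + 17/7| < 36|u + 9|/(14·7) = (18/49)|u + 9|, which is < ε once |u + 9| < (49/18)ε.
Take δ = min(7, (49/18)ε). Then 0 < |u + 9| < δ forces both bounds, so |(-5u - 11)/(u - 5) + 17/7| < ε.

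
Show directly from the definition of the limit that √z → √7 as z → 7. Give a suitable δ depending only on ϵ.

Let ϵ > 0 be given. We want δ > 0 such that 0 < |z − 7| < δ implies |√z − √7| < ϵ.
Rationalise: √z − √7 = (z − 7)/(√z + √7), so |√z − √7| = |z − 7|/(√z + √7).
Restrict δ ≤ 7 so that |z − 7| < 7 forces z > 0, and then √z + √7 > √7.
Hence |√z − √7| < |z − 7|/√7, which is < ϵ once |z − 7| < √7·ϵ.
Take δ = min(7, √7·ϵ). If 0 < |z − 7| < δ then z > 0 and |√z − √7| < |z − 7|/√7 < ϵ.

δ = min(7, √7·ϵ)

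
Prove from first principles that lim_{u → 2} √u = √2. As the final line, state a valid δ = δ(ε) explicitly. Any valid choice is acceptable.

Let ε > 0. We want δ > 0 such that 0 < |u − 2| < δ implies |√u − √2| < ε.
Rationalise: √u − √2 = (u − 2)/(√u + √2), so |√u − √2| = |u − 2|/(√u + √2).
Restrict δ ≤ 2 so that |u − 2| < 2 forces u > 0, and then √u + √2 > √2.
Hence |√u − √2| < |u − 2|/√2, which is < ε once |u − 2| < √2·ε.
Take δ = min(2, √2·ε). If 0 < |u − 2| < δ then u > 0 and |√u − √2| < |u − 2|/√2 < ε.

δ = min(2, √2·ε)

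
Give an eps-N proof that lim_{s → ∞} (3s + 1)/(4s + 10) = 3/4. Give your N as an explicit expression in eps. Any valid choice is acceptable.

N = (13/8)/eps

Fix eps > 0. We seek N > 0 such that s > N implies |(3s + 1)/(4s + 10) − (3/4)| < eps.
(3s + 1)/(4s + 10) − (3/4) = (4(3s + 1) − 3(4s + 10)) / (4(4s + 10)) = -26/(4(4s + 10)).
For s > 0 we have 4s + 10 > 4s, so |(3s + 1)/(4s + 10) − (3/4)| = 26/(4(4s + 10)) < 26/(4·4s) = (13/8)/s.
Thus |(3s + 1)/(4s + 10) − (3/4)| < eps whenever s > (13/8)/eps.
Take N = (13/8)/eps. If s > N then |(3s + 1)/(4s + 10) − (3/4)| < (13/8)/s < eps.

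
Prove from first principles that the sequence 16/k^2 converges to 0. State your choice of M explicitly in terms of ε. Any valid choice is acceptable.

M = (16/ε)^{1/2}

Let ε > 0. For k ≥ 1, |16/k^2 − 0| = 16/k^2.
16/k^2 < ε ⇔ k^2 > 16/ε ⇔ k > (16/ε)^{1/2}.
Take M = (16/ε)^{1/2}. Then k > M implies 16/k^2 < ε.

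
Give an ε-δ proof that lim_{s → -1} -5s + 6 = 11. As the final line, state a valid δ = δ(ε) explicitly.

δ = ε/5

Let ε > 0. We need δ > 0 so that 0 < |s + 1| < δ implies |(-5s + 6) − 11| < ε.
Since (-5s + 6) − 11 = -5(s + 1), we have |(-5s + 6) − 11| = 5|s + 1|.
Thus it suffices that |s + 1| < ε/5.
Take δ = ε/5. If 0 < |s + 1| < δ then |(-5s + 6) − 11| = 5|s + 1| < 5·(ε/5) = ε.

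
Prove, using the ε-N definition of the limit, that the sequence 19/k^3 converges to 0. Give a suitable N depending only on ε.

Suppose ε > 0. For k ≥ 1, |19/k^3 − 0| = 19/k^3.
19/k^3 < ε ⇔ k^3 > 19/ε ⇔ k > (19/ε)^{1/3}.
Take N = (19/ε)^{1/3}. Then k > N implies 19/k^3 < ε.

N = (19/ε)^{1/3}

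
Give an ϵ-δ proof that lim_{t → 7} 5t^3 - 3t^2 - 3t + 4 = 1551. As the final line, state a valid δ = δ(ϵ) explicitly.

Suppose ϵ > 0. We want δ > 0 such that 0 < |t − 7| < δ implies |(5t^3 - 3t^2 - 3t + 4) − 1551| < ϵ.
(5t^3 - 3t^2 - 3t + 4) − 1551 = 5t^3 - 3t^2 - 3t - 1547 = (t − 7)(5t^2 + 32t + 221).
So |(5t^3 - 3t^2 - 3t + 4) − 1551| = |t − 7|·|5t^2 + 32t + 221|.
Require δ ≤ 1. Then |t − 7| < 1 gives |t| < 8, and by the triangle inequality |5t^2 + 32t + 221| ≤ 5·8^2 + 32·8 + 221 = 797.
Hence |(5t^3 - 3t^2 - 3t + 4) − 1551| ≤ 797|t − 7| < ϵ provided |t − 7| < ϵ/797.
Take δ = min(1, ϵ/797). Then 0 < |t − 7| < δ gives both |t − 7| < 1 and |t − 7| < ϵ/797, so |(5t^3 - 3t^2 - 3t + 4) − 1551| < ϵ.

δ = min(1, ϵ/797)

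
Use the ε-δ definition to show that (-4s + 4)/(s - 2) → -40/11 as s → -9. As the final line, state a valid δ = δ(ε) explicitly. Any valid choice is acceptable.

δ = min(11/2, (121/8)ε)

Fix ε > 0. We want δ > 0 with 0 < |s + 9| < δ ⇒ |(-4s + 4)/(s - 2) + 40/11| < ε.
Combining over a common denominator, (-4s + 4)/(s - 2) + 40/11 = [(-4s + 4)·(-11) − 40·(s - 2)] / [(-11)·(s - 2)] = 4(s + 9) / ((-11)(s - 2)).
So |(-4s + 4)/(s - 2) + 40/11| = 4|s + 9| / (11·|s − 2|).
Restrict δ ≤ 11/2. Then |s + 9| < 11/2 gives |s − 2| = |(s + 9) + (-11)| ≥ 11 − 11/2 = 11/2.
Hence |(-4s + 4)/(s - 2) + 40/11| < 4|s + 9|/(11·(11/2)) = (8/121)|s + 9|, which is < ε once |s + 9| < (121/8)ε.
Take δ = min(11/2, (121/8)ε). Then 0 < |s + 9| < δ forces both bounds, so |(-4s + 4)/(s - 2) + 40/11| < ε.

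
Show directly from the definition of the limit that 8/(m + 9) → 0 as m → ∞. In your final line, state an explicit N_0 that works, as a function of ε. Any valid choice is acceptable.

N_0 = 8/ε

Let ε > 0. For m ≥ 1, |8/(m + 9) − 0| = 8/(m + 9) ≤ 8/m.
We need 8/m < ε, i.e. m > 8/ε.
Take N_0 = 8/ε. If m > N_0 then |8/(m + 9)| ≤ 8/m < ε.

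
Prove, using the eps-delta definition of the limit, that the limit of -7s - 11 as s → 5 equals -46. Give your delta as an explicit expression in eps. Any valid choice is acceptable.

Let eps > 0. We need delta > 0 so that 0 < |s − 5| < delta implies |(-7s - 11) + 46| < eps.
Since (-7s - 11) + 46 = -7(s − 5), we have |(-7s - 11) + 46| = 7|s − 5|.
So 7|s − 5| < eps exactly when |s − 5| < eps/7.
Choosing delta = eps/7 gives |(-7s - 11) + 46| = 7|s − 5| < eps whenever |s − 5| < delta.

delta = eps/7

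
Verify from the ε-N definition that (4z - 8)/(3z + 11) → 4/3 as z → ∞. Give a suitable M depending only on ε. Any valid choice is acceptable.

Let ε > 0 be given. We seek M > 0 such that z > M implies |(4z - 8)/(3z + 11) − (4/3)| < ε.
(4z - 8)/(3z + 11) − (4/3) = (3(4z - 8) − 4(3z + 11)) / (3(3z + 11)) = -68/(3(3z + 11)).
For z > 0 we have 3z + 11 > 3z, so |(4z - 8)/(3z + 11) − (4/3)| = 68/(3(3z + 11)) < 68/(3·3z) = (68/9)/z.
Thus |(4z - 8)/(3z + 11) − (4/3)| < ε whenever z > (68/9)/ε.
Take M = (68/9)/ε. If z > M then |(4z - 8)/(3z + 11) − (4/3)| < (68/9)/z < ε.

M = (68/9)/ε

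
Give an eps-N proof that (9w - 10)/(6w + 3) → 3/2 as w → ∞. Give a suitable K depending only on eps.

Suppose eps > 0. We seek K > 0 such that w > K implies |(9w - 10)/(6w + 3) − (3/2)| < eps.
(9w - 10)/(6w + 3) − (3/2) = (6(9w - 10) − 9(6w + 3)) / (6(6w + 3)) = -87/(6(6w + 3)).
For w > 0 we have 6w + 3 > 6w, so |(9w - 10)/(6w + 3) − (3/2)| = 87/(6(6w + 3)) < 87/(6·6w) = (29/12)/w.
Thus |(9w - 10)/(6w + 3) − (3/2)| < eps whenever w > (29/12)/eps.
Take K = (29/12)/eps. If w > K then |(9w - 10)/(6w + 3) − (3/2)| < (29/12)/w < eps.

K = (29/12)/eps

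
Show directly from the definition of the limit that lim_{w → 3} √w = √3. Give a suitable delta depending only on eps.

delta = min(3, √3·eps)

Let eps > 0. We want delta > 0 such that 0 < |w − 3| < delta implies |√w − √3| < eps.
Multiplying by the conjugate, |√w − √3| = |w − 3|/(√w + √3).
Restrict delta ≤ 3 so that |w − 3| < 3 forces w > 0, and then √w + √3 > √3.
Hence |√w − √3| < |w − 3|/√3, which is < eps once |w − 3| < √3·eps.
Take delta = min(3, √3·eps). If 0 < |w − 3| < delta then w > 0 and |√w − √3| < |w − 3|/√3 < eps.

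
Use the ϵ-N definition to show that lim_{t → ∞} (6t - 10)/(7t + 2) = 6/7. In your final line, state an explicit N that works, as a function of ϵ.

N = (82/49)/ϵ

Fix ϵ > 0. We seek N > 0 such that t > N implies |(6t - 10)/(7t + 2) − (6/7)| < ϵ.
(6t - 10)/(7t + 2) − (6/7) = (7(6t - 10) − 6(7t + 2)) / (7(7t + 2)) = -82/(7(7t + 2)).
For t > 0 we have 7t + 2 > 7t, so |(6t - 10)/(7t + 2) − (6/7)| = 82/(7(7t + 2)) < 82/(7·7t) = (82/49)/t.
Thus |(6t - 10)/(7t + 2) − (6/7)| < ϵ whenever t > (82/49)/ϵ.
Take N = (82/49)/ϵ. If t > N then |(6t - 10)/(7t + 2) − (6/7)| < (82/49)/t < ϵ.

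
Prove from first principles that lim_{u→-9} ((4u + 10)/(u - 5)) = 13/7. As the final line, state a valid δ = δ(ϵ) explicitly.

Suppose ϵ > 0. We want δ > 0 with 0 < |u + 9| < δ ⇒ |(4u + 10)/(u - 5) − (13/7)| < ϵ.
Combining over a common denominator, (4u + 10)/(u - 5) − (13/7) = [(4u + 10)·(-14) − (-26)·(u - 5)] / [(-14)·(u - 5)] = -30(u + 9) / ((-14)(u - 5)).
So |(4u + 10)/(u - 5) − (13/7)| = 30|u + 9| / (14·|u − 5|).
Require δ ≤ 7, so |u − 5| ≥ |-14| − |u + 9| > 14 − 7 = 7.
Hence |(4u + 10)/(u - 5) − (13/7)| < 30|u + 9|/(14·7) = (15/49)|u + 9|, which is < ϵ once |u + 9| < (49/15)ϵ.
Take δ = min(7, (49/15)ϵ). Then 0 < |u + 9| < δ forces both bounds, so |(4u + 10)/(u - 5) − (13/7)| < ϵ.

δ = min(7, (49/15)ϵ)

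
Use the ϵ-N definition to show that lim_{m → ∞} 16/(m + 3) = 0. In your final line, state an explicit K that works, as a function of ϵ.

K = 16/ϵ

Let ϵ > 0. For m ≥ 1, |16/(m + 3) − 0| = 16/(m + 3) ≤ 16/m.
We need 16/m < ϵ, i.e. m > 16/ϵ.
Take K = 16/ϵ. If m > K then |16/(m + 3)| ≤ 16/m < ϵ.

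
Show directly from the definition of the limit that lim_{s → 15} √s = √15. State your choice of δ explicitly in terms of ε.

Let ε > 0 be given. We want δ > 0 such that 0 < |s − 15| < δ implies |√s − √15| < ε.
Rationalise: √s − √15 = (s − 15)/(√s + √15), so |√s − √15| = |s − 15|/(√s + √15).
Restrict δ ≤ 15 so that |s − 15| < 15 forces s > 0, and then √s + √15 > √15.
Hence |√s − √15| < |s − 15|/√15, which is < ε once |s − 15| < √15·ε.
Take δ = min(15, √15·ε). If 0 < |s − 15| < δ then s > 0 and |√s − √15| < |s − 15|/√15 < ε.

δ = min(15, √15·ε)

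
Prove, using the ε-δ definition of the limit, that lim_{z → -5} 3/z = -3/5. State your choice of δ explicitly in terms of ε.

Suppose ε > 0. We seek δ > 0 such that 0 < |z + 5| < δ implies |3/z + 3/5| < ε.
|3/z + 3/5| = 3·|-5 − z|/(5·|z|) = 3|z + 5|/(5|z|).
Require δ ≤ 5/2 so that |z| > 5 − 5/2 = 5/2, hence 5|z| > 25/2.
Then |3/z + 3/5| < 3|z + 5|/(25/2), which is < ε when |z + 5| < (25/6)ε.
Take δ = min(5/2, (25/6)ε). Then 0 < |z + 5| < δ gives both |z + 5| < 5/2 and |z + 5| < (25/6)ε, so |3/z + 3/5| < ε.

δ = min(5/2, (25/6)ε)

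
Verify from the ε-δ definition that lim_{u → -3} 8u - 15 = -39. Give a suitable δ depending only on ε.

Suppose ε > 0. We need δ > 0 so that 0 < |u + 3| < δ implies |(8u - 15) + 39| < ε.
Since (8u - 15) + 39 = 8(u + 3), we have |(8u - 15) + 39| = 8|u + 3|.
Thus it suffices that |u + 3| < ε/8.
Choosing δ = ε/8 gives |(8u - 15) + 39| = 8|u + 3| < ε whenever |u + 3| < δ.

δ = ε/8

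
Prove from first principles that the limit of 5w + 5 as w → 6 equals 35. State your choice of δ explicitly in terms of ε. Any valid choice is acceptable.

δ = ε/5

Let ε > 0 be given. We need δ > 0 so that 0 < |w − 6| < δ implies |(5w + 5) − 35| < ε.
|(5w + 5) − 35| = |5w - 30| = 5|w − 6|.
So 5|w − 6| < ε exactly when |w − 6| < ε/5.
Choosing δ = ε/5 gives |(5w + 5) − 35| = 5|w − 6| < ε whenever |w − 6| < δ.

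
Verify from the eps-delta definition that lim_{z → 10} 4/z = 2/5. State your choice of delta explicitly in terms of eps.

delta = min(5, (25/2)eps)

Suppose eps > 0. We seek delta > 0 such that 0 < |z − 10| < delta implies |4/z − (2/5)| < eps.
|4/z − (2/5)| = 4·|10 − z|/(10·|z|) = 4|z − 10|/(10|z|).
Require delta ≤ 5 so that |z| > 10 − 5 = 5, hence 10|z| > 50.
Then |4/z − (2/5)| < 4|z − 10|/50, which is < eps when |z − 10| < (25/2)eps.
Take delta = min(5, (25/2)eps). Then 0 < |z − 10| < delta gives both |z − 10| < 5 and |z − 10| < (25/2)eps, so |4/z − (2/5)| < eps.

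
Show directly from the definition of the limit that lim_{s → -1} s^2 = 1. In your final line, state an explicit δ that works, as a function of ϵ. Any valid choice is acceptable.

δ = min(1, ϵ/3)

Fix ϵ > 0. We seek δ > 0 with 0 < |s + 1| < δ ⇒ |s^2 − 1| < ϵ.
Factor: s^2 − 1 = (s + 1)(s - 1), so |s^2 − 1| = |s + 1|·|s - 1|.
Impose δ ≤ 1 so that |s| < 2; then |s - 1| ≤ 3.
Hence |s^2 − 1| ≤ 3|s + 1|, which is < ϵ once |s + 1| < ϵ/3.
Take δ = min(1, ϵ/3). If 0 < |s + 1| < δ then both bounds hold and |s^2 − 1| ≤ 3|s + 1| < 3·(ϵ/3) = ϵ.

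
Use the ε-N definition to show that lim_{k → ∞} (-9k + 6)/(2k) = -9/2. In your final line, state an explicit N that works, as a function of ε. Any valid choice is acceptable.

Suppose ε > 0. For k ≥ 1, |(-9k + 6)/(2k) + 9/2| = |12|/(2(2k)) = 12/(2(2k)).
Since 2k ≥ 2k for k ≥ 1, this is ≤ 12/(2·2k) = 3/k.
So |(-9k + 6)/(2k) + 9/2| < ε whenever k > 3/ε.
Take N = 3/ε. If k > N then |(-9k + 6)/(2k) + 9/2| ≤ 3/k < ε.

N = 3/ε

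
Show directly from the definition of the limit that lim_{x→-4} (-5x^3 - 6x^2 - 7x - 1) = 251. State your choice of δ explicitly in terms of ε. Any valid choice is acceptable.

δ = min(2, ε/327)

Suppose ε > 0. We want δ > 0 such that 0 < |x + 4| < δ implies |(-5x^3 - 6x^2 - 7x - 1) − 251| < ε.
(-5x^3 - 6x^2 - 7x - 1) − 251 = -5x^3 - 6x^2 - 7x - 252 = (x + 4)(-5x^2 + 14x - 63).
So |(-5x^3 - 6x^2 - 7x - 1) − 251| = |x + 4|·|-5x^2 + 14x - 63|.
Require δ ≤ 2. Then |x + 4| < 2 gives |x| < 6, and by the triangle inequality |-5x^2 + 14x - 63| ≤ 5·6^2 + 14·6 + 63 = 327.
Hence |(-5x^3 - 6x^2 - 7x - 1) − 251| ≤ 327|x + 4| < ε provided |x + 4| < ε/327.
Choosing δ = min(2, ε/327) ensures both conditions, hence |(-5x^3 - 6x^2 - 7x - 1) − 251| < ε.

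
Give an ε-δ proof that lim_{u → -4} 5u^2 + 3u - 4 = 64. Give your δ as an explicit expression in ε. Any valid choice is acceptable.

Let ε > 0 be given. We want δ > 0 such that 0 < |u + 4| < δ implies |(5u^2 + 3u - 4) − 64| < ε.
(5u^2 + 3u - 4) − 64 = 5u^2 + 3u - 68 = (u + 4)(5u - 17).
So |(5u^2 + 3u - 4) − 64| = |u + 4|·|5u - 17|.
Require δ ≤ 1. Then |u + 4| < 1 gives |u| < 5, and by the triangle inequality |5u - 17| ≤ 5·5 + 17 = 42.
Hence |(5u^2 + 3u - 4) − 64| ≤ 42|u + 4| < ε provided |u + 4| < ε/42.
Choosing δ = min(1, ε/42) ensures both conditions, hence |(5u^2 + 3u - 4) − 64| < ε.

δ = min(1, ε/42)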